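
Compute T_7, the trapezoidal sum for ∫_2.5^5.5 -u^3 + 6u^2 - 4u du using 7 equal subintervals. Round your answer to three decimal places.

Δu = (5.5 − 2.5)/7 = 3/7.
f(2.5) = 11.875, f(41/14) = 40139/2744, f(47/14) = 44885/2744, f(53/14) = 45527/2744, f(59/14) = 40769/2744, f(65/14) = 29315/2744, f(71/14) = 9869/2744, f(5.5) = -6.875.
T_7 = (Δu/2)·[f(u_0) + 2f(u_1) + ... + 2f(u_{6}) + f(u_7)].
Sum ≈ 33.949.

33.949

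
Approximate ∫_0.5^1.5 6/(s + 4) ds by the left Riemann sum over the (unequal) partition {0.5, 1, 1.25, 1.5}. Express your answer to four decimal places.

Subinterval widths: 0.5, 0.25, 0.25.
Left endpoints: 0.5, 1, 1.25.
f(0.5) = 4/3, f(1) = 1.2, f(1.25) = 8/7.
Sum = Σ Δs_i · f(s_i).
Sum ≈ 1.2524.

1.2524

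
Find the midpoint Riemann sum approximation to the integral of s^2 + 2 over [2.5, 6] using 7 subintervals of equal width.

73.71875

Δs = (6 − 2.5)/7 = 0.5.
Midpoints: 2.75, 3.25, 3.75, 4.25, 4.75, 5.25, 5.75.
f(2.75) = 9.5625, f(3.25) = 12.5625, f(3.75) = 16.0625, f(4.25) = 20.0625, f(4.75) = 24.5625, f(5.25) = 29.5625, f(5.75) = 35.0625.
Sum = Δs · [f(2.75) + f(3.25) + f(3.75) + ...].
Sum = 73.71875.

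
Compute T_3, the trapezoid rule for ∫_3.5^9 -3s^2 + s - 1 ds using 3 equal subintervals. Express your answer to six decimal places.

Δs = (9 − 3.5)/3 = 11/6.
f(3.5) = -34.25, f(16/3) = -81, f(43/6) = -1775/12, f(9) = -235.
T_3 = (Δs/2)·[f(s_0) + 2f(s_1) + 2f(s_2) + f(s_3)].
Sum ≈ -666.493056.

-666.493056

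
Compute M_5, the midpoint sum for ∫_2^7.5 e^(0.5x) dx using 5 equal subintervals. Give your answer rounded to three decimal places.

Δx = (7.5 − 2)/5 = 1.1.
Midpoints: 2.55, 3.65, 4.75, 5.85, 6.95.
f(2.55) ≈ 3.579, f(3.65) ≈ 6.203, f(4.75) ≈ 10.751, f(5.85) ≈ 18.634, f(6.95) ≈ 32.298.
Sum = Δx · [f(2.55) + f(3.65) + f(4.75) + f(5.85) + f(6.95)].
Sum ≈ 78.611.

78.611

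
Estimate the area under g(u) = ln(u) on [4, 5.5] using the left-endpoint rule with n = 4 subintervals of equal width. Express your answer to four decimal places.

Δu = (5.5 − 4)/4 = 0.375.
Left endpoints: 4, 4.375, 4.75, 5.125.
g(4) ≈ 1.3863, g(4.375) ≈ 1.4759, g(4.75) ≈ 1.5581, g(5.125) ≈ 1.6341.
Sum = Δu · [g(4) + g(4.375) + g(4.75) + g(5.125)].
Sum ≈ 2.2704.

2.2704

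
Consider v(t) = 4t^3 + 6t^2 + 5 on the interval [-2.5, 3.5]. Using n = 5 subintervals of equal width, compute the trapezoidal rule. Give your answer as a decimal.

275.28

Δt = (3.5 − (-2.5))/5 = 1.2.
v(-2.5) = -20, v(-1.3) = 6.352, v(-0.1) = 5.056, v(1.1) = 17.584, v(2.3) = 85.408, v(3.5) = 250.
T_5 = (Δt/2)·[v(t_0) + 2v(t_1) + ... + 2v(t_{4}) + v(t_5)].
Sum = 275.28.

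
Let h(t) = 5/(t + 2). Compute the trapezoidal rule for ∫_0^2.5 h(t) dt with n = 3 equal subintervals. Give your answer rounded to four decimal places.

4.1116

Δt = (2.5 − 0)/3 = 5/6.
h(0) = 2.5, h(5/6) = 30/17, h(5/3) = 15/11, h(2.5) = 10/9.
T_3 = (Δt/2)·[h(t_0) + 2h(t_1) + 2h(t_2) + h(t_3)].
Sum ≈ 4.1116.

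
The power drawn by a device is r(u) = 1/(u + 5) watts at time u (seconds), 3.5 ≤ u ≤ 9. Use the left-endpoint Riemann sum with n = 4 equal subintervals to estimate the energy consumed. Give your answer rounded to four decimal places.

0.5321

Δu = (9 − 3.5)/4 = 1.375.
Left endpoints: 3.5, 4.875, 6.25, 7.625.
r(3.5) = 2/17, r(4.875) = 8/79, r(6.25) = 4/45, r(7.625) = 8/101.
Sum = Δu · [r(3.5) + r(4.875) + r(6.25) + r(7.625)].
Sum ≈ 0.5321.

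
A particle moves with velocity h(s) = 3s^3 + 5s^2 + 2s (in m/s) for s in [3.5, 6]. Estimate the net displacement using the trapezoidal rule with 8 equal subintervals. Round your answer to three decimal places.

Δs = (6 − 3.5)/8 = 0.3125.
h(3.5) = 196.875, h(3.8125) = 1009855/4096, h(4.125) = 155595/512, h(4.4375) = 1513365/4096, h(4.75) = 443.828125, h(5.0625) = 2160675/4096, h(5.375) = 317985/512, h(5.6875) = 2969785/4096, h(6) = 840.
T_8 = (Δs/2)·[h(s_0) + 2h(s_1) + ... + 2h(s_{7}) + h(s_8)].
Sum ≈ 1173.688.

1173.688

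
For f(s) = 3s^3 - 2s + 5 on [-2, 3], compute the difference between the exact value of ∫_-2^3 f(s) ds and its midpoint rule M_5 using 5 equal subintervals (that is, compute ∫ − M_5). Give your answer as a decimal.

Exact integral: ∫_-2^3 f(s) ds = 68.75.
M_5 = 66.875.
Error = 68.75 − 66.875 = 1.875.

1.875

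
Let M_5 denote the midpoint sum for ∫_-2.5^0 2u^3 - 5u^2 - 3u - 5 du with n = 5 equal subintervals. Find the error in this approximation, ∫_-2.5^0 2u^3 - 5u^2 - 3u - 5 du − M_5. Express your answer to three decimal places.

-0.651

Exact integral: ∫_-2.5^0 f(u) du ≈ -48.69792.
M_5 = -48.046875.
Error ≈ -48.69792 − (-48.046875) ≈ -0.651.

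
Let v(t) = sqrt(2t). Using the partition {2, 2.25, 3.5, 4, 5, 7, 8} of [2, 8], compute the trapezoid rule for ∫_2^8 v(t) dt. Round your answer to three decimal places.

Subinterval widths: 0.25, 1.25, 0.5, 1, 2, 1.
v(2) ≈ 2.000, v(2.25) ≈ 2.121, v(3.5) ≈ 2.646, v(4) ≈ 2.828, v(5) ≈ 3.162, v(7) ≈ 3.742, v(8) ≈ 4.000.
On each subinterval the trapezoid contributes (Δt_i/2)·[v(t_{i-1}) + v(t_i)].
Sum ≈ 18.633.

18.633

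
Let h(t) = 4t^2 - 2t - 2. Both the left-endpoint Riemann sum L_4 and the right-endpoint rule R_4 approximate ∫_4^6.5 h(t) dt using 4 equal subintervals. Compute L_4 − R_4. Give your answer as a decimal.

L_4 = 218.984375.
R_4 = 281.484375.
L_4 − R_4 = -62.5.

-62.5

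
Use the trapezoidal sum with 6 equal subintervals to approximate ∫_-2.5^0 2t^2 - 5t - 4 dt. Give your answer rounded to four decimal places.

Δt = (0 − (-2.5))/6 = 5/12.
f(-2.5) = 21, f(-25/12) = 1087/72, f(-5/3) = 89/9, f(-1.25) = 5.375, f(-5/6) = 14/9, f(-5/12) = -113/72, f(0) = -4.
T_6 = (Δt/2)·[f(t_0) + 2f(t_1) + ... + 2f(t_{5}) + f(t_6)].
Sum ≈ 16.1863.

16.1863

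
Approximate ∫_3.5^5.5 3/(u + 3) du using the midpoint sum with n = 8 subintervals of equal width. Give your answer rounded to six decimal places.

Δu = (5.5 − 3.5)/8 = 0.25.
Midpoints: 3.625, 3.875, 4.125, 4.375, 4.625, 4.875, 5.125, 5.375.
f(3.625) = 24/53, f(3.875) = 24/55, f(4.125) = 8/19, f(4.375) = 24/59, f(4.625) = 24/61, f(4.875) = 8/21, f(5.125) = 24/65, f(5.375) = 24/67.
Sum = Δu · [f(3.625) + f(3.875) + f(4.125) + ...].
Sum ≈ 0.804715.

0.804715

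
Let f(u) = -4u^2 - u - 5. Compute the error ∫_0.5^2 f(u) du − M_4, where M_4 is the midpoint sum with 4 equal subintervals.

-0.0703125

Exact integral: ∫_0.5^2 f(u) du = -19.875.
M_4 = -19.8046875.
Error = -19.875 − (-19.8046875) = -0.0703125.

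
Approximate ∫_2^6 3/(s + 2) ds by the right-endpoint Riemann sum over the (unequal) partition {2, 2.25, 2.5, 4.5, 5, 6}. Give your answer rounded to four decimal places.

Subinterval widths: 0.25, 0.25, 2, 0.5, 1.
Right endpoints: 2.25, 2.5, 4.5, 5, 6.
f(2.25) = 12/17, f(2.5) = 2/3, f(4.5) = 6/13, f(5) = 3/7, f(6) = 0.375.
Sum = Σ Δs_i · f(s_i).
Sum ≈ 1.8555.

1.8555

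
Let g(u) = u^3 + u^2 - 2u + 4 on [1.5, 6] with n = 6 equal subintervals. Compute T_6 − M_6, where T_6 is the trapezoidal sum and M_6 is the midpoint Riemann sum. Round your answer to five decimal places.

T_6 = 383.02734375.
M_6 ≈ 375.2753906.
T_6 − M_6 ≈ 7.75195.

7.75195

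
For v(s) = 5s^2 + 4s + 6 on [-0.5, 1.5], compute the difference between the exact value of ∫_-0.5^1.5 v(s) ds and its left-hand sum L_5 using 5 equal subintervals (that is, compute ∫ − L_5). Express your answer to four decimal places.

3.3333

Exact integral: ∫_-0.5^1.5 v(s) ds ≈ 21.833333.
L_5 = 18.5.
Error ≈ 21.833333 − 18.5 ≈ 3.3333.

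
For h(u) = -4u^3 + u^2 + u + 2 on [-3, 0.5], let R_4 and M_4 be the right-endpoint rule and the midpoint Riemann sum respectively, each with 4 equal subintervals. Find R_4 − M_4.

R_4 = 49.984375.
M_4 = 89.03125.
R_4 − M_4 = -39.046875.

-39.046875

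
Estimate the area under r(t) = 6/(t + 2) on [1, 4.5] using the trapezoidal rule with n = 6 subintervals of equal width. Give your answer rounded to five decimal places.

Δt = (4.5 − 1)/6 = 7/12.
r(1) = 2, r(19/12) = 72/43, r(13/6) = 1.44, r(2.75) = 24/19, r(10/3) = 1.125, r(47/12) = 72/71, r(4.5) = 12/13.
T_6 = (Δt/2)·[r(t_0) + 2r(t_1) + ... + 2r(t_{5}) + r(t_6)].
Sum ≈ 4.65395.

4.65395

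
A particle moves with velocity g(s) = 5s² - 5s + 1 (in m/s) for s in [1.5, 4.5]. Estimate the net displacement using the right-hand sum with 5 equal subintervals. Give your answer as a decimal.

127.65

Δs = (4.5 − 1.5)/5 = 0.6.
Right endpoints: 2.1, 2.7, 3.3, 3.9, 4.5.
g(2.1) = 12.55, g(2.7) = 23.95, g(3.3) = 38.95, g(3.9) = 57.55, g(4.5) = 79.75.
Sum = Δs · [g(2.1) + g(2.7) + g(3.3) + g(3.9) + g(4.5)].
Sum = 127.65.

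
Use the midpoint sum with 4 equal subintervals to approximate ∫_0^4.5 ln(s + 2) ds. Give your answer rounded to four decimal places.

6.2982

Δs = (4.5 − 0)/4 = 1.125.
Midpoints: 0.5625, 1.6875, 2.8125, 3.9375.
f(0.5625) ≈ 0.9410, f(1.6875) ≈ 1.3049, f(2.8125) ≈ 1.5712, f(3.9375) ≈ 1.7813.
Sum = Δs · [f(0.5625) + f(1.6875) + f(2.8125) + f(3.9375)].
Sum ≈ 6.2982.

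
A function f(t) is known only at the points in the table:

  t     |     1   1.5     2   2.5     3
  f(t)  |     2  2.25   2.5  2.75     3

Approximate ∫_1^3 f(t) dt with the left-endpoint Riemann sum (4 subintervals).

Δt = 0.5.
Sum = 0.5·[2 + 2.25 + 2.5 + 2.75] = 4.75.

4.75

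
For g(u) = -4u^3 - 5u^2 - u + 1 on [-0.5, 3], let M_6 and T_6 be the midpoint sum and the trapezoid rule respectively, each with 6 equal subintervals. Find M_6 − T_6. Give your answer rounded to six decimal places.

M_6 ≈ -125.03587963.
T_6 ≈ -130.99074074.
M_6 − T_6 ≈ 5.954861.

5.954861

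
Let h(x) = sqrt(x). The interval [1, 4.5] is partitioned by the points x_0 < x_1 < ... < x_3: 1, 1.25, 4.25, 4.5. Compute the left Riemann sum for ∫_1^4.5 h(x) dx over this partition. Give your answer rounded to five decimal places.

Subinterval widths: 0.25, 3, 0.25.
Left endpoints: 1, 1.25, 4.25.
h(1) ≈ 1.00000, h(1.25) ≈ 1.11803, h(4.25) ≈ 2.06155.
Sum = Σ Δx_i · h(x_i).
Sum ≈ 4.11949.

4.11949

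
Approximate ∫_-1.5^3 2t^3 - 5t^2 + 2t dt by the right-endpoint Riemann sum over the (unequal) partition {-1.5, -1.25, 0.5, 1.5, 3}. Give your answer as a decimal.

17.4453125

Subinterval widths: 0.25, 1.75, 1, 1.5.
Right endpoints: -1.25, 0.5, 1.5, 3.
f(-1.25) = -14.21875, f(0.5) = 0, f(1.5) = -1.5, f(3) = 15.
Sum = Σ Δt_i · f(t_i).
Sum = 17.4453125.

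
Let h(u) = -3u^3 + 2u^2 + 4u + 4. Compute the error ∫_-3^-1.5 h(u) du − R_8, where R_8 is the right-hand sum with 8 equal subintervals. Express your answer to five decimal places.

Exact integral: ∫_-3^-1.5 h(u) du = 65.203125.
R_8 ≈ 58.0510254.
Error ≈ 65.203125 − 58.0510254 ≈ 7.15210.

7.15210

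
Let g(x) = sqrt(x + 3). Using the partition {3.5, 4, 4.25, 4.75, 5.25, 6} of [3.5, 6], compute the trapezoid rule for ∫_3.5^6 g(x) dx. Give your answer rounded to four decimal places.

6.9514

Subinterval widths: 0.5, 0.25, 0.5, 0.5, 0.75.
g(3.5) ≈ 2.5495, g(4) ≈ 2.6458, g(4.25) ≈ 2.6926, g(4.75) ≈ 2.7839, g(5.25) ≈ 2.8723, g(6) ≈ 3.0000.
On each subinterval the trapezoid contributes (Δx_i/2)·[g(x_{i-1}) + g(x_i)].
Sum ≈ 6.9514.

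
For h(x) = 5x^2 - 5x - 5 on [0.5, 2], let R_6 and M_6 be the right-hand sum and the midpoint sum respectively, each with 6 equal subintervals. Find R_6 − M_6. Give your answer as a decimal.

R_6 = -2.265625.
M_6 = -3.7890625.
R_6 − M_6 = 1.5234375.

1.5234375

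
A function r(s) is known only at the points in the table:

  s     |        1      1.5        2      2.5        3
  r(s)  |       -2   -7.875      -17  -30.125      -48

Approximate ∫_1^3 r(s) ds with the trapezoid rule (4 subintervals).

-40

Δs = 0.5.
T_4 = (0.5/2)·[(-2) + 2·(-7.875) + 2·(-17) + 2·(-30.125) + (-48)] = -40.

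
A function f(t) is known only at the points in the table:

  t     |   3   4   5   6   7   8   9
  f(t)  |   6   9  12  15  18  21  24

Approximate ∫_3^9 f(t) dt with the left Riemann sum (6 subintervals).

81

Δt = 1.
Sum = 1·[6 + 9 + 12 + 15 + 18 + 21] = 81.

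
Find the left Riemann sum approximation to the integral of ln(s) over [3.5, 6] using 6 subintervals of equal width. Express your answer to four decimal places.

Δs = (6 − 3.5)/6 = 5/12.
Left endpoints: 3.5, 47/12, 13/3, 4.75, 31/6, 67/12.
f(3.5) ≈ 1.2528, f(47/12) ≈ 1.3652, f(13/3) ≈ 1.4663, f(4.75) ≈ 1.5581, f(31/6) ≈ 1.6422, f(67/12) ≈ 1.7198.
Sum = Δs · [f(3.5) + f(47/12) + f(13/3) + ...].
Sum ≈ 3.7519.

3.7519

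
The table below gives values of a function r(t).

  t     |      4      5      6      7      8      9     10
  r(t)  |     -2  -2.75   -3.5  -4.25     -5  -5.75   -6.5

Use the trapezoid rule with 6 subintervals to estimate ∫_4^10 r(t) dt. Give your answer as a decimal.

-25.5

Δt = 1.
T_6 = (1/2)·[(-2) + 2·(-2.75) + 2·(-3.5) + 2·(-4.25) + 2·(-5) + 2·(-5.75) + (-6.5)] = -25.5.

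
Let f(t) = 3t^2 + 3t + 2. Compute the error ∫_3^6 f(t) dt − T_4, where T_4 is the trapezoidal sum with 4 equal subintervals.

-0.84375

Exact integral: ∫_3^6 f(t) dt = 235.5.
T_4 = 236.34375.
Error = 235.5 − 236.34375 = -0.84375.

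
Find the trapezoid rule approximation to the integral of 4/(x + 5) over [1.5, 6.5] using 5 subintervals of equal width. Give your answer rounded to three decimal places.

Δx = (6.5 − 1.5)/5 = 1.
f(1.5) = 8/13, f(2.5) = 8/15, f(3.5) = 8/17, f(4.5) = 8/19, f(5.5) = 8/21, f(6.5) = 8/23.
T_5 = (Δx/2)·[f(x_0) + 2f(x_1) + ... + 2f(x_{4}) + f(x_5)].
Sum ≈ 2.288.

2.288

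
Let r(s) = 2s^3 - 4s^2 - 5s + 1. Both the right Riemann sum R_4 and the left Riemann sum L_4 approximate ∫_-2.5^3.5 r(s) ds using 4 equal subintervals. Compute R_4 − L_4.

R_4 = 13.5.
L_4 = -81.
R_4 − L_4 = 94.5.

94.5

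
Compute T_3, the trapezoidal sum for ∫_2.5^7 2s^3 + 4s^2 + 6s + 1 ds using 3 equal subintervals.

Δs = (7 − 2.5)/3 = 1.5.
f(2.5) = 72.25, f(4) = 217, f(5.5) = 487.75, f(7) = 925.
T_3 = (Δs/2)·[f(s_0) + 2f(s_1) + 2f(s_2) + f(s_3)].
Sum = 1805.0625.

1805.0625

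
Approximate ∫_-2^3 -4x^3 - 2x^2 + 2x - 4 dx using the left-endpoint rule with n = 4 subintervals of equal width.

-26.25

Δx = (3 − (-2))/4 = 1.25.
Left endpoints: -2, -0.75, 0.5, 1.75.
f(-2) = 16, f(-0.75) = -4.9375, f(0.5) = -4, f(1.75) = -28.0625.
Sum = Δx · [f(-2) + f(-0.75) + f(0.5) + f(1.75)].
Sum = -26.25.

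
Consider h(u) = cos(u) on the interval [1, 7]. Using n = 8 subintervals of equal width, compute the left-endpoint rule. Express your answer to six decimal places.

-0.255854

Δu = (7 − 1)/8 = 0.75.
Left endpoints: 1, 1.75, 2.5, 3.25, 4, 4.75, 5.5, 6.25.
h(1) ≈ 0.540302, h(1.75) ≈ -0.178246, h(2.5) ≈ -0.801144, h(3.25) ≈ -0.994130, h(4) ≈ -0.653644, h(4.75) ≈ 0.037602, h(5.5) ≈ 0.708670, h(6.25) ≈ 0.999449.
Sum = Δu · [h(1) + h(1.75) + h(2.5) + ...].
Sum ≈ -0.255854.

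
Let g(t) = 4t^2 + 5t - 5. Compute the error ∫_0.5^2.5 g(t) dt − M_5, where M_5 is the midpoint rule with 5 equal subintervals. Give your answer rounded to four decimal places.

Exact integral: ∫_0.5^2.5 g(t) dt ≈ 25.666667.
M_5 = 25.56.
Error ≈ 25.666667 − 25.56 ≈ 0.1067.

0.1067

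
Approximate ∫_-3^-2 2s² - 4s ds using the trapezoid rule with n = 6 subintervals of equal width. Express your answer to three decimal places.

Δs = (-2 − (-3))/6 = 1/6.
f(-3) = 30, f(-17/6) = 493/18, f(-8/3) = 224/9, f(-2.5) = 22.5, f(-7/3) = 182/9, f(-13/6) = 325/18, f(-2) = 16.
T_6 = (Δs/2)·[f(s_0) + 2f(s_1) + ... + 2f(s_{5}) + f(s_6)].
Sum ≈ 22.676.

22.676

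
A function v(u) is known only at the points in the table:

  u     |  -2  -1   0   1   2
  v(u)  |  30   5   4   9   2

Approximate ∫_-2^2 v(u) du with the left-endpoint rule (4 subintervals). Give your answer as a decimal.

48

Δu = 1.
Sum = 1·[30 + 5 + 4 + 9] = 48.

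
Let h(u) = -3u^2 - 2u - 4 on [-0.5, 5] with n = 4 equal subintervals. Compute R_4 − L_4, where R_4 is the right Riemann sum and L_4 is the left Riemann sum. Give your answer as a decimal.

-117.21875

R_4 = -235.68359375.
L_4 = -118.46484375.
R_4 − L_4 = -117.21875.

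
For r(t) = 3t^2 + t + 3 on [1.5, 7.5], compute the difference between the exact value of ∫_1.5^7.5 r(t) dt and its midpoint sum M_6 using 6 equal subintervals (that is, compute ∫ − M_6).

1.5

Exact integral: ∫_1.5^7.5 r(t) dt = 463.5.
M_6 = 462.
Error = 463.5 − 462 = 1.5.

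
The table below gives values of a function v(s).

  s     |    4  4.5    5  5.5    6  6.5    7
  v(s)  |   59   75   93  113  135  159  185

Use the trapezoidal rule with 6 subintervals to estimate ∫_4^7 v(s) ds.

Δs = 0.5.
T_6 = (0.5/2)·[59 + 2·75 + 2·93 + 2·113 + 2·135 + 2·159 + 185] = 348.5.

348.5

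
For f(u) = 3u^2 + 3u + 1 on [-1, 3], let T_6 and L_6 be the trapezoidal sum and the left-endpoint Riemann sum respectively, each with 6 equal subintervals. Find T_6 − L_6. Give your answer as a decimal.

12

T_6 ≈ 44.8888889.
L_6 ≈ 32.8888889.
T_6 − L_6 = 12.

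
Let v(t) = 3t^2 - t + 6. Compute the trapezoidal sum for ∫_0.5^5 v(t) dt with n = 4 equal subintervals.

Δt = (5 − 0.5)/4 = 1.125.
v(0.5) = 6.25, v(1.625) = 12.296875, v(2.75) = 25.9375, v(3.875) = 47.171875, v(5) = 76.
T_4 = (Δt/2)·[v(t_0) + 2v(t_1) + 2v(t_2) + 2v(t_3) + v(t_4)].
Sum = 142.34765625.

142.34765625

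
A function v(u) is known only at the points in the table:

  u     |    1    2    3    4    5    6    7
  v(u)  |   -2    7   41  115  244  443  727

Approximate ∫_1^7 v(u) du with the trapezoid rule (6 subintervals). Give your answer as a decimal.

Δu = 1.
T_6 = (1/2)·[(-2) + 2·7 + 2·41 + 2·115 + 2·244 + 2·443 + 727] = 1212.5.

1212.5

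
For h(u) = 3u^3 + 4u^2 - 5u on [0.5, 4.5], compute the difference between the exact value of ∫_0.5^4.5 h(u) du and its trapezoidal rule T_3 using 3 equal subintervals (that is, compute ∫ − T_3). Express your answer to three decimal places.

-31.407

Exact integral: ∫_0.5^4.5 h(u) du ≈ 378.83333.
T_3 ≈ 410.24074.
Error ≈ 378.83333 − 410.24074 ≈ -31.407.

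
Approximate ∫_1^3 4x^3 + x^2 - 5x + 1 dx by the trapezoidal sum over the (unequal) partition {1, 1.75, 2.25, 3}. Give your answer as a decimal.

Subinterval widths: 0.75, 0.5, 0.75.
f(1) = 1, f(1.75) = 16.75, f(2.25) = 40.375, f(3) = 103.
On each subinterval the trapezoid contributes (Δx_i/2)·[f(x_{i-1}) + f(x_i)].
Sum = 74.703125.

74.703125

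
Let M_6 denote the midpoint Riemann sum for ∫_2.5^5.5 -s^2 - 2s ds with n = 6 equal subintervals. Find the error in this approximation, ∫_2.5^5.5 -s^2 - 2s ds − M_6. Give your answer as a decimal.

Exact integral: ∫_2.5^5.5 f(s) ds = -74.25.
M_6 = -74.1875.
Error = -74.25 − (-74.1875) = -0.0625.

-0.0625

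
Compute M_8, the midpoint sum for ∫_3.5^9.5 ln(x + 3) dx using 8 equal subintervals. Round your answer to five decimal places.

Δx = (9.5 − 3.5)/8 = 0.75.
Midpoints: 3.875, 4.625, 5.375, 6.125, 6.875, 7.625, 8.375, 9.125.
f(3.875) ≈ 1.92789, f(4.625) ≈ 2.03143, f(5.375) ≈ 2.12525, f(6.125) ≈ 2.21102, f(6.875) ≈ 2.29001, f(7.625) ≈ 2.36321, f(8.375) ≈ 2.43142, f(9.125) ≈ 2.49527.
Sum = Δx · [f(3.875) + f(4.625) + f(5.375) + ...].
Sum ≈ 13.40662.

13.40662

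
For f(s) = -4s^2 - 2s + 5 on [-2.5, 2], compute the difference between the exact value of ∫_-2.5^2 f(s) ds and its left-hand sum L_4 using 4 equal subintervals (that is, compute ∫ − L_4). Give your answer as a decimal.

3.796875

Exact integral: ∫_-2.5^2 f(s) ds = -6.75.
L_4 = -10.546875.
Error = -6.75 − (-10.546875) = 3.796875.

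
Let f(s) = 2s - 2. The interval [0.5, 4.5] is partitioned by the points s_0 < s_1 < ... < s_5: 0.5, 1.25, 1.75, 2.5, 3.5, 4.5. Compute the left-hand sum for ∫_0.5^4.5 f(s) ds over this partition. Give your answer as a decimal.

8.625

Subinterval widths: 0.75, 0.5, 0.75, 1, 1.
Left endpoints: 0.5, 1.25, 1.75, 2.5, 3.5.
f(0.5) = -1, f(1.25) = 0.5, f(1.75) = 1.5, f(2.5) = 3, f(3.5) = 5.
Sum = Σ Δs_i · f(s_i).
Sum = 8.625.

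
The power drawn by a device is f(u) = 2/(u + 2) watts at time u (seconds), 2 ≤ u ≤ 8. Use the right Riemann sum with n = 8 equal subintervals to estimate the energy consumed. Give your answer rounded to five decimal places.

1.72498

Δu = (8 − 2)/8 = 0.75.
Right endpoints: 2.75, 3.5, 4.25, 5, 5.75, 6.5, 7.25, 8.
f(2.75) = 8/19, f(3.5) = 4/11, f(4.25) = 0.32, f(5) = 2/7, f(5.75) = 8/31, f(6.5) = 4/17, f(7.25) = 8/37, f(8) = 0.2.
Sum = Δu · [f(2.75) + f(3.5) + f(4.25) + ...].
Sum ≈ 1.72498.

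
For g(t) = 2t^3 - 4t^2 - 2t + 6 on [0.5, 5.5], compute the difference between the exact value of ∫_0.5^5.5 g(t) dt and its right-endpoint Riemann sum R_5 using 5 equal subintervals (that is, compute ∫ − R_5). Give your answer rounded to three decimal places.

Exact integral: ∫_0.5^5.5 g(t) dt ≈ 235.83333.
R_5 = 348.75.
Error ≈ 235.83333 − 348.75 ≈ -112.917.

-112.917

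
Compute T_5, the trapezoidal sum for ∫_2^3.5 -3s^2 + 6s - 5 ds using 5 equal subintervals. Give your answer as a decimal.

Δs = (3.5 − 2)/5 = 0.3.
f(2) = -5, f(2.3) = -7.07, f(2.6) = -9.68, f(2.9) = -12.83, f(3.2) = -16.52, f(3.5) = -20.75.
T_5 = (Δs/2)·[f(s_0) + 2f(s_1) + ... + 2f(s_{4}) + f(s_5)].
Sum = -17.6925.

-17.6925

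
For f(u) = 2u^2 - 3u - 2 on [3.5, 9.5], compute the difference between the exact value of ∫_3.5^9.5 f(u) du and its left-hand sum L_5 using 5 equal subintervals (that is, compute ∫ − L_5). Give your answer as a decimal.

Exact integral: ∫_3.5^9.5 f(u) du = 414.
L_5 = 334.08.
Error = 414 − 334.08 = 79.92.

79.92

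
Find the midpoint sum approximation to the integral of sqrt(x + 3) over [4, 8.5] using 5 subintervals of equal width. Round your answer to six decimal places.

13.653493

Δx = (8.5 − 4)/5 = 0.9.
Midpoints: 4.45, 5.35, 6.25, 7.15, 8.05.
f(4.45) ≈ 2.729469, f(5.35) ≈ 2.889637, f(6.25) ≈ 3.041381, f(7.15) ≈ 3.185906, f(8.05) ≈ 3.324154.
Sum = Δx · [f(4.45) + f(5.35) + f(6.25) + f(7.15) + f(8.05)].
Sum ≈ 13.653493.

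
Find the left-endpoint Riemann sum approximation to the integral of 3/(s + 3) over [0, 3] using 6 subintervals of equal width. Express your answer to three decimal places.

Δs = (3 − 0)/6 = 0.5.
Left endpoints: 0, 0.5, 1, 1.5, 2, 2.5.
f(0) = 1, f(0.5) = 6/7, f(1) = 0.75, f(1.5) = 2/3, f(2) = 0.6, f(2.5) = 6/11.
Sum = Δs · [f(0) + f(0.5) + f(1) + ...].
Sum ≈ 2.210.

2.210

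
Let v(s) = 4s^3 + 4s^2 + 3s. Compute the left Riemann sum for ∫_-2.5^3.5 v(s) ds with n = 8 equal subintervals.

100.125

Δs = (3.5 − (-2.5))/8 = 0.75.
Left endpoints: -2.5, -1.75, -1, -0.25, 0.5, 1.25, 2, 2.75.
v(-2.5) = -45, v(-1.75) = -14.4375, v(-1) = -3, v(-0.25) = -0.5625, v(0.5) = 3, v(1.25) = 17.8125, v(2) = 54, v(2.75) = 121.6875.
Sum = Δs · [v(-2.5) + v(-1.75) + v(-1) + ...].
Sum = 100.125.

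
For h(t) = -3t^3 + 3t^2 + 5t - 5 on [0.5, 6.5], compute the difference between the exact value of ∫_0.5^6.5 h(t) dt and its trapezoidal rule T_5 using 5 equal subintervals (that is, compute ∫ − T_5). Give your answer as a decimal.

Exact integral: ∫_0.5^6.5 h(t) dt = -989.25.
T_5 = -1030.29.
Error = -989.25 − (-1030.29) = 41.04.

41.04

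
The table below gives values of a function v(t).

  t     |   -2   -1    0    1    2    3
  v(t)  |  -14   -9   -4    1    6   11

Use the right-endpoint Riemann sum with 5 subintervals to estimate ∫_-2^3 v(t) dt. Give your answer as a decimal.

Δt = 1.
Sum = 1·[(-9) + (-4) + 1 + 6 + 11] = 5.

5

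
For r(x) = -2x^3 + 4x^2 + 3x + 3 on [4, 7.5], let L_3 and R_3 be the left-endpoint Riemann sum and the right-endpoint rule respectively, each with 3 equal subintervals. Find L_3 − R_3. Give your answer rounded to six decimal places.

L_3 ≈ -612.72685185.
R_3 ≈ -1247.68518519.
L_3 − R_3 ≈ 634.958333.

634.958333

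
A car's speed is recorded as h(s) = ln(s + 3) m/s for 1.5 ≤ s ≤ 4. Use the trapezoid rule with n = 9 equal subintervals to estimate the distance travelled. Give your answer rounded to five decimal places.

Δs = (4 − 1.5)/9 = 5/18.
h(1.5) ≈ 1.50408, h(16/9) ≈ 1.56398, h(37/18) ≈ 1.62049, h(7/3) ≈ 1.67398, h(47/18) ≈ 1.72475, h(26/9) ≈ 1.77307, h(19/6) ≈ 1.81916, h(31/9) ≈ 1.86322, h(67/18) ≈ 1.90542, h(4) ≈ 1.94591.
T_9 = (Δs/2)·[h(s_0) + 2h(s_1) + ... + 2h(s_{8}) + h(s_9)].
Sum ≈ 4.35251.

4.35251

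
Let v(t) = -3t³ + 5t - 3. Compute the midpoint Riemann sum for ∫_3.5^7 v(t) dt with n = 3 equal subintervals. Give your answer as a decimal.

-1588.0703125

Δt = (7 − 3.5)/3 = 7/6.
Midpoints: 49/12, 5.25, 77/12.
v(49/12) = -107617/576, v(5.25) = -410.859375, v(77/12) = -439781/576.
Sum = Δt · [v(49/12) + v(5.25) + v(77/12)].
Sum = -1588.0703125.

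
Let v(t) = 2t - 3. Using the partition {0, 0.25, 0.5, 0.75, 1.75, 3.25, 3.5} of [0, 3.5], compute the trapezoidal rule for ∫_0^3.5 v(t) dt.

1.75

Subinterval widths: 0.25, 0.25, 0.25, 1, 1.5, 0.25.
v(0) = -3, v(0.25) = -2.5, v(0.5) = -2, v(0.75) = -1.5, v(1.75) = 0.5, v(3.25) = 3.5, v(3.5) = 4.
On each subinterval the trapezoid contributes (Δt_i/2)·[v(t_{i-1}) + v(t_i)].
Sum = 1.75.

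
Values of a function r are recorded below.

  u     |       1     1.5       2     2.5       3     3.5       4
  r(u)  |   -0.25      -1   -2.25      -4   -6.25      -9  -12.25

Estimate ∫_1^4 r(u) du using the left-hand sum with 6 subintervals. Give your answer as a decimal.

Δu = 0.5.
Sum = 0.5·[(-0.25) + (-1) + (-2.25) + (-4) + (-6.25) + (-9)] = -11.375.

-11.375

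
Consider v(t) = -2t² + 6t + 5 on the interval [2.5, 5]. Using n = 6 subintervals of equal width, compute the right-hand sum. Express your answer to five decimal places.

Δt = (5 − 2.5)/6 = 5/12.
Right endpoints: 35/12, 10/3, 3.75, 25/6, 55/12, 5.
v(35/12) = 395/72, v(10/3) = 25/9, v(3.75) = -0.625, v(25/6) = -85/18, v(55/12) = -685/72, v(5) = -15.
Sum = Δt · [v(35/12) + v(10/3) + v(3.75) + ...].
Sum ≈ -8.99884.

-8.99884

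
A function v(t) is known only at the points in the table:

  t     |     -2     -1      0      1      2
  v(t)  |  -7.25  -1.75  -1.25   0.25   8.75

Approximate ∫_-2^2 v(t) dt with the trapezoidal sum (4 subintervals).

Δt = 1.
T_4 = (1/2)·[(-7.25) + 2·(-1.75) + 2·(-1.25) + 2·0.25 + 8.75] = -2.

-2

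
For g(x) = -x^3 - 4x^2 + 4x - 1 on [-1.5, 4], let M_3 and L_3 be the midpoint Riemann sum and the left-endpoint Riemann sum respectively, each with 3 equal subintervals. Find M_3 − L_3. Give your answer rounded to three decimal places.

-56.194

M_3 ≈ -118.62876.
L_3 ≈ -62.43519.
M_3 − L_3 ≈ -56.194.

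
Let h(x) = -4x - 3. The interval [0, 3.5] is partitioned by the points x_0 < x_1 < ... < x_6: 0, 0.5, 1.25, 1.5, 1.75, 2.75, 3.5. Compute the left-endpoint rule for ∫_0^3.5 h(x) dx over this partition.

-30

Subinterval widths: 0.5, 0.75, 0.25, 0.25, 1, 0.75.
Left endpoints: 0, 0.5, 1.25, 1.5, 1.75, 2.75.
h(0) = -3, h(0.5) = -5, h(1.25) = -8, h(1.5) = -9, h(1.75) = -10, h(2.75) = -14.
Sum = Σ Δx_i · h(x_i).
Sum = -30.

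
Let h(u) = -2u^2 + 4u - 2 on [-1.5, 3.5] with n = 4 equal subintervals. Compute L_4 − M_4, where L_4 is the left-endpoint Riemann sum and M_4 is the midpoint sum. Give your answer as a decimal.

L_4 = -23.4375.
M_4 = -19.53125.
L_4 − M_4 = -3.90625.

-3.90625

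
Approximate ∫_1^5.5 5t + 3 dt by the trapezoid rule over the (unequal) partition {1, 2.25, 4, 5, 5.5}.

Subinterval widths: 1.25, 1.75, 1, 0.5.
f(1) = 8, f(2.25) = 14.25, f(4) = 23, f(5) = 28, f(5.5) = 30.5.
On each subinterval the trapezoid contributes (Δt_i/2)·[f(t_{i-1}) + f(t_i)].
Sum = 86.625.

86.625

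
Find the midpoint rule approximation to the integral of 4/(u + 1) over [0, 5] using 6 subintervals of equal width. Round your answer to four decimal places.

7.0653

Δu = (5 − 0)/6 = 5/6.
Midpoints: 5/12, 1.25, 25/12, 35/12, 3.75, 55/12.
f(5/12) = 48/17, f(1.25) = 16/9, f(25/12) = 48/37, f(35/12) = 48/47, f(3.75) = 16/19, f(55/12) = 48/67.
Sum = Δu · [f(5/12) + f(1.25) + f(25/12) + ...].
Sum ≈ 7.0653.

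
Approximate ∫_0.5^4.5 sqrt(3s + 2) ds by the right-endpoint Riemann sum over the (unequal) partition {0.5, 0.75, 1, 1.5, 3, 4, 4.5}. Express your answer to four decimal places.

Subinterval widths: 0.25, 0.25, 0.5, 1.5, 1, 0.5.
Right endpoints: 0.75, 1, 1.5, 3, 4, 4.5.
f(0.75) ≈ 2.0616, f(1) ≈ 2.2361, f(1.5) ≈ 2.5495, f(3) ≈ 3.3166, f(4) ≈ 3.7417, f(4.5) ≈ 3.9370.
Sum = Σ Δs_i · f(s_i).
Sum ≈ 13.0343.

13.0343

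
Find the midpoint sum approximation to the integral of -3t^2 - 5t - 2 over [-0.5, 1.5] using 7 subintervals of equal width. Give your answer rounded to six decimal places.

Δt = (1.5 − (-0.5))/7 = 2/7.
Midpoints: -5/14, -1/14, 3/14, 0.5, 11/14, 15/14, 19/14.
f(-5/14) = -117/196, f(-1/14) = -325/196, f(3/14) = -629/196, f(0.5) = -5.25, f(11/14) = -1525/196, f(15/14) = -2117/196, f(19/14) = -2805/196.
Sum = Δt · [f(-5/14) + f(-1/14) + f(3/14) + ...].
Sum ≈ -12.459184.

-12.459184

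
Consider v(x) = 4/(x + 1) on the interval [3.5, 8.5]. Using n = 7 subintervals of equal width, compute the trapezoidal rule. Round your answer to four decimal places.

2.9954

Δx = (8.5 − 3.5)/7 = 5/7.
v(3.5) = 8/9, v(59/14) = 56/73, v(69/14) = 56/83, v(79/14) = 56/93, v(89/14) = 56/103, v(99/14) = 56/113, v(109/14) = 56/123, v(8.5) = 8/19.
T_7 = (Δx/2)·[v(x_0) + 2v(x_1) + ... + 2v(x_{6}) + v(x_7)].
Sum ≈ 2.9954.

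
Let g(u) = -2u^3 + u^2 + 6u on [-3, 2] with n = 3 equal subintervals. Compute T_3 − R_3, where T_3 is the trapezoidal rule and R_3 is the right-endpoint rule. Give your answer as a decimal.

T_3 ≈ 38.42592593.
R_3 ≈ 0.92592593.
T_3 − R_3 = 37.5.

37.5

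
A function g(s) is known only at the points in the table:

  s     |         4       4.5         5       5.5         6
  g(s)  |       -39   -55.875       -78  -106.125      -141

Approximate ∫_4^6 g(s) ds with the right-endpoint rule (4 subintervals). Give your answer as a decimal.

Δs = 0.5.
Sum = 0.5·[(-55.875) + (-78) + (-106.125) + (-141)] = -190.5.

-190.5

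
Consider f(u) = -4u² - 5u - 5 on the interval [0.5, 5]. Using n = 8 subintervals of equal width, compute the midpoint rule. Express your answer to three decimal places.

Δu = (5 − 0.5)/8 = 0.5625.
Midpoints: 0.78125, 1.34375, 1.90625, 2.46875, 3.03125, 3.59375, 4.15625, 4.71875.
f(0.78125) = -11.34765625, f(1.34375) = -18.94140625, f(1.90625) = -29.06640625, f(2.46875) = -41.72265625, f(3.03125) = -56.91015625, f(3.59375) = -74.62890625, f(4.15625) = -94.87890625, f(4.71875) = -117.66015625.
Sum = Δu · [f(0.78125) + f(1.34375) + f(1.90625) + ...].
Sum ≈ -250.400.

-250.400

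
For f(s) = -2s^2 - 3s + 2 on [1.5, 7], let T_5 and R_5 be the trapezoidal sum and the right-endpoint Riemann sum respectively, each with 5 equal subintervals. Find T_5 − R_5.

T_5 = -287.76.
R_5 = -348.26.
T_5 − R_5 = 60.5.

60.5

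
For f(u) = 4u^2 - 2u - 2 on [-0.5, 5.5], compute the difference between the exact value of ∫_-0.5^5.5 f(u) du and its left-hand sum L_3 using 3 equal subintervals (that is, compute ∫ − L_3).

92

Exact integral: ∫_-0.5^5.5 f(u) du = 180.
L_3 = 88.
Error = 180 − 88 = 92.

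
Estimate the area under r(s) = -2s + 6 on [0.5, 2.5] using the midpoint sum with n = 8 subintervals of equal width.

6

Δs = (2.5 − 0.5)/8 = 0.25.
Midpoints: 0.625, 0.875, 1.125, 1.375, 1.625, 1.875, 2.125, 2.375.
r(0.625) = 4.75, r(0.875) = 4.25, r(1.125) = 3.75, r(1.375) = 3.25, r(1.625) = 2.75, r(1.875) = 2.25, r(2.125) = 1.75, r(2.375) = 1.25.
Sum = Δs · [r(0.625) + r(0.875) + r(1.125) + ...].
Sum = 6.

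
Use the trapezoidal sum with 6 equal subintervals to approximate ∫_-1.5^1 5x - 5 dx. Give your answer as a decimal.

Δx = (1 − (-1.5))/6 = 5/12.
f(-1.5) = -12.5, f(-13/12) = -125/12, f(-2/3) = -25/3, f(-0.25) = -6.25, f(1/6) = -25/6, f(7/12) = -25/12, f(1) = 0.
T_6 = (Δx/2)·[f(x_0) + 2f(x_1) + ... + 2f(x_{5}) + f(x_6)].
Sum = -15.625.

-15.625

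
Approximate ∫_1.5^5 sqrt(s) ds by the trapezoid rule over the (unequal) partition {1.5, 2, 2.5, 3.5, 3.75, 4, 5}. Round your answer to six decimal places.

6.220572

Subinterval widths: 0.5, 0.5, 1, 0.25, 0.25, 1.
f(1.5) ≈ 1.224745, f(2) ≈ 1.414214, f(2.5) ≈ 1.581139, f(3.5) ≈ 1.870829, f(3.75) ≈ 1.936492, f(4) ≈ 2.000000, f(5) ≈ 2.236068.
On each subinterval the trapezoid contributes (Δs_i/2)·[f(s_{i-1}) + f(s_i)].
Sum ≈ 6.220572.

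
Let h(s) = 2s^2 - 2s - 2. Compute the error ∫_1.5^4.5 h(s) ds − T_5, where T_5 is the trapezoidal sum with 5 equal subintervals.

-0.36

Exact integral: ∫_1.5^4.5 h(s) ds = 34.5.
T_5 = 34.86.
Error = 34.5 − 34.86 = -0.36.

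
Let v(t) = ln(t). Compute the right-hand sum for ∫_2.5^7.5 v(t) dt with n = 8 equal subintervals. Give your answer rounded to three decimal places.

8.156

Δt = (7.5 − 2.5)/8 = 0.625.
Right endpoints: 3.125, 3.75, 4.375, 5, 5.625, 6.25, 6.875, 7.5.
v(3.125) ≈ 1.139, v(3.75) ≈ 1.322, v(4.375) ≈ 1.476, v(5) ≈ 1.609, v(5.625) ≈ 1.727, v(6.25) ≈ 1.833, v(6.875) ≈ 1.928, v(7.5) ≈ 2.015.
Sum = Δt · [v(3.125) + v(3.75) + v(4.375) + ...].
Sum ≈ 8.156.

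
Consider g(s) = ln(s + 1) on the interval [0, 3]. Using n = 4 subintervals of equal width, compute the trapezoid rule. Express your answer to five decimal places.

Δs = (3 − 0)/4 = 0.75.
g(0) ≈ 0.00000, g(0.75) ≈ 0.55962, g(1.5) ≈ 0.91629, g(2.25) ≈ 1.17865, g(3) ≈ 1.38629.
T_4 = (Δs/2)·[g(s_0) + 2g(s_1) + 2g(s_2) + 2g(s_3) + g(s_4)].
Sum ≈ 2.51078.

2.51078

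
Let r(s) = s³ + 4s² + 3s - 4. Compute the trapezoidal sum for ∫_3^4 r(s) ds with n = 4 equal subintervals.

99.734375

Δs = (4 − 3)/4 = 0.25.
r(3) = 68, r(3.25) = 82.328125, r(3.5) = 98.375, r(3.75) = 116.234375, r(4) = 136.
T_4 = (Δs/2)·[r(s_0) + 2r(s_1) + 2r(s_2) + 2r(s_3) + r(s_4)].
Sum = 99.734375.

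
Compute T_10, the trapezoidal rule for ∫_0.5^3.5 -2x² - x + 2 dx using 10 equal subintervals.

-28.59

Δx = (3.5 − 0.5)/10 = 0.3.
f(0.5) = 1, f(0.8) = -0.08, f(1.1) = -1.52, f(1.4) = -3.32, f(1.7) = -5.48, f(2) = -8, f(2.3) = -10.88, f(2.6) = -14.12, f(2.9) = -17.72, f(3.2) = -21.68, f(3.5) = -26.
T_10 = (Δx/2)·[f(x_0) + 2f(x_1) + ... + 2f(x_{9}) + f(x_10)].
Sum = -28.59.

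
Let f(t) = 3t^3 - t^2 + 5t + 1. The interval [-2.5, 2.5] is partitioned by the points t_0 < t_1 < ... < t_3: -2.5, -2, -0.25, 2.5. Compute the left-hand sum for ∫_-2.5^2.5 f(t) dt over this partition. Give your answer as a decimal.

-98.05078125

Subinterval widths: 0.5, 1.75, 2.75.
Left endpoints: -2.5, -2, -0.25.
f(-2.5) = -64.625, f(-2) = -37, f(-0.25) = -0.359375.
Sum = Σ Δt_i · f(t_i).
Sum = -98.05078125.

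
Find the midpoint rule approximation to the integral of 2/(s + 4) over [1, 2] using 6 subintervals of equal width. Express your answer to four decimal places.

0.3646

Δs = (2 − 1)/6 = 1/6.
Midpoints: 13/12, 1.25, 17/12, 19/12, 1.75, 23/12.
f(13/12) = 24/61, f(1.25) = 8/21, f(17/12) = 24/65, f(19/12) = 24/67, f(1.75) = 8/23, f(23/12) = 24/71.
Sum = Δs · [f(13/12) + f(1.25) + f(17/12) + ...].
Sum ≈ 0.3646.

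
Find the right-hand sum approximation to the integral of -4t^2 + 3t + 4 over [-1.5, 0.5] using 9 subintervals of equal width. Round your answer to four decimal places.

Δt = (0.5 − (-1.5))/9 = 2/9.
Right endpoints: -23/18, -19/18, -5/6, -11/18, -7/18, -1/6, 1/18, 5/18, 0.5.
f(-23/18) = -1031/162, f(-19/18) = -587/162, f(-5/6) = -23/18, f(-11/18) = 109/162, f(-7/18) = 361/162, f(-1/6) = 61/18, f(1/18) = 673/162, f(5/18) = 733/162, f(0.5) = 4.5.
Sum = Δt · [f(-23/18) + f(-19/18) + f(-5/6) + ...].
Sum ≈ 1.8230.

1.8230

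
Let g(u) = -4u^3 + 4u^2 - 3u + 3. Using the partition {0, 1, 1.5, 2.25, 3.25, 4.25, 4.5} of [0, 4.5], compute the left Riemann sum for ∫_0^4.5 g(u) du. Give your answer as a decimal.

-193.515625

Subinterval widths: 1, 0.5, 0.75, 1, 1, 0.25.
Left endpoints: 0, 1, 1.5, 2.25, 3.25, 4.25.
g(0) = 3, g(1) = 0, g(1.5) = -6, g(2.25) = -29.0625, g(3.25) = -101.8125, g(4.25) = -244.5625.
Sum = Σ Δu_i · g(u_i).
Sum = -193.515625.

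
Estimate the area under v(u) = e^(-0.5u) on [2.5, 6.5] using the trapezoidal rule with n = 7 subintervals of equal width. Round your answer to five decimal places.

Δu = (6.5 − 2.5)/7 = 4/7.
v(2.5) ≈ 0.28650, v(43/14) ≈ 0.21530, v(51/14) ≈ 0.16179, v(59/14) ≈ 0.12158, v(67/14) ≈ 0.09137, v(75/14) ≈ 0.06866, v(83/14) ≈ 0.05160, v(6.5) ≈ 0.03877.
T_7 = (Δu/2)·[v(u_0) + 2v(u_1) + ... + 2v(u_{6}) + v(u_7)].
Sum ≈ 0.49883.

0.49883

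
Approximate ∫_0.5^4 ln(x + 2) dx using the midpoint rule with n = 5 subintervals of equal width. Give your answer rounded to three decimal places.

4.965

Δx = (4 − 0.5)/5 = 0.7.
Midpoints: 0.85, 1.55, 2.25, 2.95, 3.65.
f(0.85) ≈ 1.047, f(1.55) ≈ 1.267, f(2.25) ≈ 1.447, f(2.95) ≈ 1.599, f(3.65) ≈ 1.732.
Sum = Δx · [f(0.85) + f(1.55) + f(2.25) + f(2.95) + f(3.65)].
Sum ≈ 4.965.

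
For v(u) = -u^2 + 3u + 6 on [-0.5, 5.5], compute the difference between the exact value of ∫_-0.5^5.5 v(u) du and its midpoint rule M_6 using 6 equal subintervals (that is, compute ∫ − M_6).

Exact integral: ∫_-0.5^5.5 v(u) du = 25.5.
M_6 = 26.
Error = 25.5 − 26 = -0.5.

-0.5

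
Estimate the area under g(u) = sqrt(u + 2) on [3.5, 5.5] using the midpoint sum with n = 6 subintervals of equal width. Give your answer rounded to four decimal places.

Δu = (5.5 − 3.5)/6 = 1/3.
Midpoints: 11/3, 4, 13/3, 14/3, 5, 16/3.
g(11/3) ≈ 2.3805, g(4) ≈ 2.4495, g(13/3) ≈ 2.5166, g(14/3) ≈ 2.5820, g(5) ≈ 2.6458, g(16/3) ≈ 2.7080.
Sum = Δu · [g(11/3) + g(4) + g(13/3) + ...].
Sum ≈ 5.0941.

5.0941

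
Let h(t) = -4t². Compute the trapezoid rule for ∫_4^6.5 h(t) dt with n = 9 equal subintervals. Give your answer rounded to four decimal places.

Δt = (6.5 − 4)/9 = 5/18.
h(4) = -64, h(77/18) = -5929/81, h(41/9) = -6724/81, h(29/6) = -841/9, h(46/9) = -8464/81, h(97/18) = -9409/81, h(17/3) = -1156/9, h(107/18) = -11449/81, h(56/9) = -12544/81, h(6.5) = -169.
T_9 = (Δt/2)·[h(t_0) + 2h(t_1) + ... + 2h(t_{8}) + h(t_9)].
Sum ≈ -280.9619.

-280.9619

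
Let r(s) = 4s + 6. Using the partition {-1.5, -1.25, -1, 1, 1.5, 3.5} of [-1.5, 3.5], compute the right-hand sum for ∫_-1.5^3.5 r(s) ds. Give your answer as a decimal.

66.75

Subinterval widths: 0.25, 0.25, 2, 0.5, 2.
Right endpoints: -1.25, -1, 1, 1.5, 3.5.
r(-1.25) = 1, r(-1) = 2, r(1) = 10, r(1.5) = 12, r(3.5) = 20.
Sum = Σ Δs_i · r(s_i).
Sum = 66.75.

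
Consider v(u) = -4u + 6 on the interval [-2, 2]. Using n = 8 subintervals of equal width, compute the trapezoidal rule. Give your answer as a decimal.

24

Δu = (2 − (-2))/8 = 0.5.
v(-2) = 14, v(-1.5) = 12, v(-1) = 10, v(-0.5) = 8, v(0) = 6, v(0.5) = 4, v(1) = 2, v(1.5) = 0, v(2) = -2.
T_8 = (Δu/2)·[v(u_0) + 2v(u_1) + ... + 2v(u_{7}) + v(u_8)].
Sum = 24.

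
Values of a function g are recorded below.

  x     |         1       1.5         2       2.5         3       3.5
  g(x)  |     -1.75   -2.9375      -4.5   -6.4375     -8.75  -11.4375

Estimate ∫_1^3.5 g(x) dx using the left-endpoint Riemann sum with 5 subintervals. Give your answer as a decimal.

Δx = 0.5.
Sum = 0.5·[(-1.75) + (-2.9375) + (-4.5) + (-6.4375) + (-8.75)] = -12.1875.

-12.1875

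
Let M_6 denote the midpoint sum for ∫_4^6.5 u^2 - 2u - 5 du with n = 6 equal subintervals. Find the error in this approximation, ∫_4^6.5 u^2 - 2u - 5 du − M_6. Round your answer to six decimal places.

Exact integral: ∫_4^6.5 f(u) du ≈ 31.45833333.
M_6 ≈ 31.42216435.
Error ≈ 31.45833333 − 31.42216435 ≈ 0.036169.

0.036169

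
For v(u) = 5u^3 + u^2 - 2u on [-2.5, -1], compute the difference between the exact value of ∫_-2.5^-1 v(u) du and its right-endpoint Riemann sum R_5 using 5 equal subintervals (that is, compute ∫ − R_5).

Exact integral: ∫_-2.5^-1 v(u) du = -37.453125.
R_5 = -28.29.
Error = -37.453125 − (-28.29) = -9.163125.

-9.163125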